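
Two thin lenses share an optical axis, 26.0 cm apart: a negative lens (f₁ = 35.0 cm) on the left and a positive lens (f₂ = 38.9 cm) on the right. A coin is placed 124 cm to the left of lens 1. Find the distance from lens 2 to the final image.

Lens 1 is diverging, so f₁ = −35.0 cm.
Lens 1: 1/d_i1 = 1/f₁ − 1/d_o1 = 1/(-35.0) − 1/(124) = -0.03664, so d_i1 = -27.30 cm.
The intermediate image is 27.30 cm to the left of lens 1 (virtual), which is 26.0 − (-27.30) = 53.30 cm to the left of lens 2, so d_o2 = +53.30 cm.
Lens 2: 1/d_i2 = 1/f₂ − 1/d_o2 = 1/(38.9) − 1/(53.30) = 0.006945, so d_i2 = 144 cm.
The final image is real, 144 cm to the right of lens 2 (overall magnification ≈ -0.59).

144 cm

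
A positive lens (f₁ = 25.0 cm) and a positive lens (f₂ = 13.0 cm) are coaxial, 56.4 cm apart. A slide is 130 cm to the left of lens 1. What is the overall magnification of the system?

m = +0.249

Lens 1: 1/d_i1 = 1/(25.0) − 1/(130) = 0.03231, so d_i1 = 30.95 cm; m₁ = −d_i1/d_o1 = -0.2381.
d_o2 = 56.4 − (30.95) = 25.45 cm.
Lens 2: 1/d_i2 = 1/(13.0) − 1/(25.45) = 0.03763, so d_i2 = 26.57 cm; m₂ = −d_i2/d_o2 = -1.044.
m = m₁·m₂ = (-0.2381)(-1.044) = +0.249.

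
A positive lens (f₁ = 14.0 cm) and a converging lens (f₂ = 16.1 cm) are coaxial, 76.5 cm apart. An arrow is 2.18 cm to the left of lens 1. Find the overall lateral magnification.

Lens 1: 1/d_i1 = 1/(14.0) − 1/(2.18) = -0.3873, so d_i1 = -2.582 cm; m₁ = −d_i1/d_o1 = +1.184.
d_o2 = 76.5 − (-2.582) = 79.08 cm.
Lens 2: 1/d_i2 = 1/(16.1) − 1/(79.08) = 0.04947, so d_i2 = 20.22 cm; m₂ = −d_i2/d_o2 = -0.2556.
m = m₁·m₂ = (+1.184)(-0.2556) = -0.303.

m = -0.303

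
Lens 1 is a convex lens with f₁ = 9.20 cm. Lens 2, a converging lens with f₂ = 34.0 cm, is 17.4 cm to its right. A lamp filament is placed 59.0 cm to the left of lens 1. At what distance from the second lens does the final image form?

8.04 cm

Lens 1: 1/d_i1 = 1/f₁ − 1/d_o1 = 1/(9.20) − 1/(59.0) = 0.09175, so d_i1 = 10.90 cm.
The intermediate image is 10.90 cm to the right of lens 1, which is 17.4 − (10.90) = 6.500 cm to the left of lens 2, so d_o2 = +6.500 cm.
Lens 2: 1/d_i2 = 1/f₂ − 1/d_o2 = 1/(34.0) − 1/(6.500) = -0.1244, so d_i2 = -8.04 cm.
The final image is virtual, 8.04 cm to the left of lens 2 (overall magnification ≈ -0.23).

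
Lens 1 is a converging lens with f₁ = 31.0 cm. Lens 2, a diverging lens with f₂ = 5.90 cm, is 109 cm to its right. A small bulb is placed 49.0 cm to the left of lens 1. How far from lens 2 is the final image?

4.76 cm

Lens 1: 1/d_i1 = 1/f₁ − 1/d_o1 = 1/(31.0) − 1/(49.0) = 0.01185, so d_i1 = 84.39 cm.
The intermediate image is 84.39 cm to the right of lens 1, which is 109 − (84.39) = 24.61 cm to the left of lens 2, so d_o2 = +24.61 cm.
Lens 2 is diverging, so f₂ = −5.90 cm.
Lens 2: 1/d_i2 = 1/f₂ − 1/d_o2 = 1/(-5.90) − 1/(24.61) = -0.2101, so d_i2 = -4.76 cm.
The final image is virtual, 4.76 cm to the left of lens 2 (overall magnification ≈ -0.33).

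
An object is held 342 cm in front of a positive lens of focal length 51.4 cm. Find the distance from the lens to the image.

Thin-lens equation: 1/d_i = 1/f − 1/d_o = 1/(51.40) − 1/(342) = 0.01946 − 0.002924 = 0.01653, so d_i = 60.5 cm.
The image is real, inverted and reduced, on the far side of the lens.

60.5 cm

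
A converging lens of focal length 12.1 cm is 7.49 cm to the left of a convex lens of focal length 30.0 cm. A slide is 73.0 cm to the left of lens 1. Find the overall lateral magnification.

Lens 1: 1/d_i1 = 1/(12.1) − 1/(73.0) = 0.06895, so d_i1 = 14.50 cm; m₁ = −d_i1/d_o1 = -0.1986.
d_o2 = 7.49 − (14.50) = -7.010 cm (virtual object).
Lens 2: 1/d_i2 = 1/(30.0) − 1/(-7.010) = 0.1760, so d_i2 = 5.682 cm; m₂ = −d_i2/d_o2 = +0.8106.
m = m₁·m₂ = (-0.1986)(+0.8106) = -0.161.

m = -0.161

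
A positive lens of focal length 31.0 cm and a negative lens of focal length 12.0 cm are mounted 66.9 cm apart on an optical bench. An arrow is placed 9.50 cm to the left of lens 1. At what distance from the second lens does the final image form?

Lens 1: 1/d_i1 = 1/f₁ − 1/d_o1 = 1/(31.0) − 1/(9.50) = -0.07301, so d_i1 = -13.70 cm.
The intermediate image is 13.70 cm to the left of lens 1 (virtual), which is 66.9 − (-13.70) = 80.60 cm to the left of lens 2, so d_o2 = +80.60 cm.
Lens 2 is diverging, so f₂ = −12.0 cm.
Lens 2: 1/d_i2 = 1/f₂ − 1/d_o2 = 1/(-12.0) − 1/(80.60) = -0.09574, so d_i2 = -10.4 cm.
The final image is virtual, 10.4 cm to the left of lens 2 (overall magnification ≈ 0.19).

10.4 cm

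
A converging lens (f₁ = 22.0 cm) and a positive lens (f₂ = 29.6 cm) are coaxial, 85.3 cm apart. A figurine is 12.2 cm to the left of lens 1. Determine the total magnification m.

Lens 1: 1/d_i1 = 1/(22.0) − 1/(12.2) = -0.03651, so d_i1 = -27.39 cm; m₁ = −d_i1/d_o1 = +2.245.
d_o2 = 85.3 − (-27.39) = 112.7 cm.
Lens 2: 1/d_i2 = 1/(29.6) − 1/(112.7) = 0.02491, so d_i2 = 40.14 cm; m₂ = −d_i2/d_o2 = -0.3562.
m = m₁·m₂ = (+2.245)(-0.3562) = -0.800.

m = -0.800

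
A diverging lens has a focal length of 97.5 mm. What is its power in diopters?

For a diverging lens, f = −97.5 mm.
f = -9.75 cm = -0.0975 m.
P = 1/f = 1/(-0.0975 m) = -10.3 D.

P = -10.3 D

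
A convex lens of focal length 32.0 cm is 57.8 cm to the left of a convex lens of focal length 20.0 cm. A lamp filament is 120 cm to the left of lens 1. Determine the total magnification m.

m = -1.25

Lens 1: 1/d_i1 = 1/(32.0) − 1/(120) = 0.02292, so d_i1 = 43.64 cm; m₁ = −d_i1/d_o1 = -0.3637.
d_o2 = 57.8 − (43.64) = 14.16 cm.
Lens 2: 1/d_i2 = 1/(20.0) − 1/(14.16) = -0.02062, so d_i2 = -48.49 cm; m₂ = −d_i2/d_o2 = +3.425.
m = m₁·m₂ = (-0.3637)(+3.425) = -1.25.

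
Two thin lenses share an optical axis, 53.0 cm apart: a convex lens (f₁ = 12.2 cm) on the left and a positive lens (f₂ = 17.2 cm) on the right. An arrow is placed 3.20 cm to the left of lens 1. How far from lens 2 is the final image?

24.6 cm

Lens 1: 1/d_i1 = 1/f₁ − 1/d_o1 = 1/(12.2) − 1/(3.20) = -0.2305, so d_i1 = -4.338 cm.
The intermediate image is 4.338 cm to the left of lens 1 (virtual), which is 53.0 − (-4.338) = 57.34 cm to the left of lens 2, so d_o2 = +57.34 cm.
Lens 2: 1/d_i2 = 1/f₂ − 1/d_o2 = 1/(17.2) − 1/(57.34) = 0.04070, so d_i2 = 24.6 cm.
The final image is real, 24.6 cm to the right of lens 2 (overall magnification ≈ -0.58).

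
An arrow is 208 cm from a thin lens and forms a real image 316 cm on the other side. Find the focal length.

f = 125 cm (converging)

Real image ⇒ d_i = +316 cm.
1/f = 1/d_o + 1/d_i = 1/(208) + 1/(316) = 0.007972, so f = 125 cm.
Since f is positive, the thin lens is converging.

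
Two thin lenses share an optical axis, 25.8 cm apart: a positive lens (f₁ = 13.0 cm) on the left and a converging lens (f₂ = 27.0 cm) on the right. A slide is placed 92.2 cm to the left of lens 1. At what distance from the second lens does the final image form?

17.6 cm

Lens 1: 1/d_i1 = 1/f₁ − 1/d_o1 = 1/(13.0) − 1/(92.2) = 0.06608, so d_i1 = 15.13 cm.
The intermediate image is 15.13 cm to the right of lens 1, which is 25.8 − (15.13) = 10.67 cm to the left of lens 2, so d_o2 = +10.67 cm.
Lens 2: 1/d_i2 = 1/f₂ − 1/d_o2 = 1/(27.0) − 1/(10.67) = -0.05668, so d_i2 = -17.6 cm.
The final image is virtual, 17.6 cm to the left of lens 2 (overall magnification ≈ -0.27).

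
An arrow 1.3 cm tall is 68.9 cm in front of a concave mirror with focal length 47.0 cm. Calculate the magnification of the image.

m = -2.15

1/d_i = 1/f − 1/d_o = 1/(47.00) − 1/(68.9) = 0.006763, so d_i = 147.9 cm.
m = −d_i/d_o = −(147.9)/(68.9) = -2.15.
The image is real, inverted and enlarged, in front of the mirror.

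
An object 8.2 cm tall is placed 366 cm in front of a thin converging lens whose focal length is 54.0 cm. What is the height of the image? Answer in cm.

1/d_i = 1/f − 1/d_o = 1/(54.00) − 1/(366) = 0.01579, so d_i = 63.35 cm.
m = −d_i/d_o = -0.1731.
|h_i| = |m|·h_o = 0.1731 × 8.2 = 1.42 cm. The image is real, inverted and reduced, on the far side of the lens.

1.42 cm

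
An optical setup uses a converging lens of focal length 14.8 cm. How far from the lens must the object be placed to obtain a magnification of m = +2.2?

m = −d_i/d_o ⇒ d_i = −m·d_o.
1/f = 1/d_o + 1/d_i = 1/d_o − 1/(m·d_o) = (1 − 1/m)/d_o, so d_o = f(1 − 1/m) = (14.80)(1 − 1/(+2.2)) = 8.07 cm.

8.07 cm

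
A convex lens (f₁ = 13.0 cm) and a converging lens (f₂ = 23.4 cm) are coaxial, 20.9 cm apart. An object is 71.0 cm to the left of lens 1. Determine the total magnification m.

m = -0.285

Lens 1: 1/d_i1 = 1/(13.0) − 1/(71.0) = 0.06284, so d_i1 = 15.91 cm; m₁ = −d_i1/d_o1 = -0.2241.
d_o2 = 20.9 − (15.91) = 4.990 cm.
Lens 2: 1/d_i2 = 1/(23.4) − 1/(4.990) = -0.1577, so d_i2 = -6.343 cm; m₂ = −d_i2/d_o2 = +1.271.
m = m₁·m₂ = (-0.2241)(+1.271) = -0.285.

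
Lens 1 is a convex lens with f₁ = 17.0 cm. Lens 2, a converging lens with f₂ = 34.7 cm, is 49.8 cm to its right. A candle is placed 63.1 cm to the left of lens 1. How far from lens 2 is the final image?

Lens 1: 1/d_i1 = 1/f₁ − 1/d_o1 = 1/(17.0) − 1/(63.1) = 0.04298, so d_i1 = 23.27 cm.
The intermediate image is 23.27 cm to the right of lens 1, which is 49.8 − (23.27) = 26.53 cm to the left of lens 2, so d_o2 = +26.53 cm.
Lens 2: 1/d_i2 = 1/f₂ − 1/d_o2 = 1/(34.7) − 1/(26.53) = -0.008875, so d_i2 = -113 cm.
The final image is virtual, 113 cm to the left of lens 2 (overall magnification ≈ -1.6).

113 cm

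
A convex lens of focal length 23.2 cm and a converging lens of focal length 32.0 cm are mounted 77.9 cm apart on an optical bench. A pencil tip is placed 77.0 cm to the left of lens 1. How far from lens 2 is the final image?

113 cm

Lens 1: 1/d_i1 = 1/f₁ − 1/d_o1 = 1/(23.2) − 1/(77.0) = 0.03012, so d_i1 = 33.20 cm.
The intermediate image is 33.20 cm to the right of lens 1, which is 77.9 − (33.20) = 44.70 cm to the left of lens 2, so d_o2 = +44.70 cm.
Lens 2: 1/d_i2 = 1/f₂ − 1/d_o2 = 1/(32.0) − 1/(44.70) = 0.008879, so d_i2 = 113 cm.
The final image is real, 113 cm to the right of lens 2 (overall magnification ≈ 1.1).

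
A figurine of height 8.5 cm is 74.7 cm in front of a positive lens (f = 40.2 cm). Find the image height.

9.90 cm

1/d_i = 1/f − 1/d_o = 1/(40.20) − 1/(74.7) = 0.01149, so d_i = 87.04 cm.
m = −d_i/d_o = -1.165.
|h_i| = |m|·h_o = 1.165 × 8.5 = 9.90 cm. The image is real, inverted and enlarged, on the far side of the lens.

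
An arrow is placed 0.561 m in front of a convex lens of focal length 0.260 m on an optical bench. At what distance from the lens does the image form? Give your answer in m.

0.485 m

Lens equation: 1/s_i = 1/f − 1/s_o = 1/(0.2600) − 1/(0.561) = 3.846 − 1.783 = 2.064, so s_i = 0.485 m.
The image is real, inverted and reduced, on the far side of the lens.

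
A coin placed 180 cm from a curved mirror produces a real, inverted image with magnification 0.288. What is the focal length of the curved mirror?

f = 40.2 cm (concave)

m = −d_i/d_o ⇒ d_i = −m·d_o = −(-0.288)·(180) = 51.84 cm.
1/f = 1/d_o + 1/d_i = 1/(180) + 1/(51.84) = 0.02485, so f = 40.2 cm.
Since f is positive, the curved mirror is concave.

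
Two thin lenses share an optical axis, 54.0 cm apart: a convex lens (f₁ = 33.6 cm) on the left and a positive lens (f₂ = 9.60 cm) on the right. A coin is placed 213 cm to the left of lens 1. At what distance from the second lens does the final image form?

30.0 cm

Lens 1: 1/d_i1 = 1/f₁ − 1/d_o1 = 1/(33.6) − 1/(213) = 0.02507, so d_i1 = 39.89 cm.
The intermediate image is 39.89 cm to the right of lens 1, which is 54.0 − (39.89) = 14.11 cm to the left of lens 2, so d_o2 = +14.11 cm.
Lens 2: 1/d_i2 = 1/f₂ − 1/d_o2 = 1/(9.60) − 1/(14.11) = 0.03329, so d_i2 = 30.0 cm.
The final image is real, 30.0 cm to the right of lens 2 (overall magnification ≈ 0.40).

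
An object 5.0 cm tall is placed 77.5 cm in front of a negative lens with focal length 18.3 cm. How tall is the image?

0.955 cm

For a negative lens, f = -18.3 cm.
1/d_i = 1/f − 1/d_o = 1/(-18.30) − 1/(77.5) = -0.06755, so d_i = -14.80 cm.
m = −d_i/d_o = +0.1910.
|h_i| = |m|·h_o = 0.1910 × 5.0 = 0.955 cm. The image is virtual, upright and reduced, on the same side as the object.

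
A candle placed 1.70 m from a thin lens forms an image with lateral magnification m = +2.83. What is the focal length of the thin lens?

f = 2.63 m (converging)

m = −d_i/d_o ⇒ d_i = −m·d_o = −(+2.83)·(1.70) = -4.811 m.
1/f = 1/d_o + 1/d_i = 1/(1.70) + 1/(-4.811) = 0.3804, so f = 2.63 m.
Since f is positive, the thin lens is converging.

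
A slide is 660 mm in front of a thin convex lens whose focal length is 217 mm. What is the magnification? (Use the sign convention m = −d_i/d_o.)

m = -0.490

1/d_i = 1/f − 1/d_o = 1/(217.0) − 1/(660) = 0.003093, so d_i = 323.3 mm.
m = −d_i/d_o = −(323.3)/(660) = -0.490.
The image is real, inverted and reduced, on the far side of the lens.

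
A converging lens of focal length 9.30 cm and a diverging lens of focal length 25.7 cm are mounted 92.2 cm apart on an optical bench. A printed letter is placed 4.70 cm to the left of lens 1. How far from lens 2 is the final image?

20.5 cm

Lens 1: 1/d_i1 = 1/f₁ − 1/d_o1 = 1/(9.30) − 1/(4.70) = -0.1052, so d_i1 = -9.502 cm.
The intermediate image is 9.502 cm to the left of lens 1 (virtual), which is 92.2 − (-9.502) = 101.7 cm to the left of lens 2, so d_o2 = +101.7 cm.
Lens 2 is diverging, so f₂ = −25.7 cm.
Lens 2: 1/d_i2 = 1/f₂ − 1/d_o2 = 1/(-25.7) − 1/(101.7) = -0.04874, so d_i2 = -20.5 cm.
The final image is virtual, 20.5 cm to the left of lens 2 (overall magnification ≈ 0.41).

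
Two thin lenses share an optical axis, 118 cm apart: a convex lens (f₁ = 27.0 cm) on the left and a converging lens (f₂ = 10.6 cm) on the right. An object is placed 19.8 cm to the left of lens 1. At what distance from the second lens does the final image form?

11.2 cm

Lens 1: 1/d_i1 = 1/f₁ − 1/d_o1 = 1/(27.0) − 1/(19.8) = -0.01347, so d_i1 = -74.25 cm.
The intermediate image is 74.25 cm to the left of lens 1 (virtual), which is 118 − (-74.25) = 192.2 cm to the left of lens 2, so d_o2 = +192.2 cm.
Lens 2: 1/d_i2 = 1/f₂ − 1/d_o2 = 1/(10.6) − 1/(192.2) = 0.08914, so d_i2 = 11.2 cm.
The final image is real, 11.2 cm to the right of lens 2 (overall magnification ≈ -0.22).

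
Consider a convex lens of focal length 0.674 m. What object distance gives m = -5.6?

m = −d_i/d_o ⇒ d_i = −m·d_o.
1/f = 1/d_o + 1/d_i = 1/d_o − 1/(m·d_o) = (1 − 1/m)/d_o, so d_o = f(1 − 1/m) = (0.6740)(1 − 1/(-5.6)) = 0.794 m.

0.794 m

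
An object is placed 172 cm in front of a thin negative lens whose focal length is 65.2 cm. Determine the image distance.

For a negative lens, f = -65.2 cm.
Lens equation: 1/q = 1/f − 1/p = 1/(-65.20) − 1/(172) = -0.01534 − 0.005814 = -0.02115, so q = -47.3 cm.
The image is virtual, upright and reduced, on the same side as the object.

47.3 cm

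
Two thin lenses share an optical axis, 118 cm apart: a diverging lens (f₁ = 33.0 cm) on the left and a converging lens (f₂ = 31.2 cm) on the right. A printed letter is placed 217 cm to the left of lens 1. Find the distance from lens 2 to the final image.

39.6 cm

Lens 1 is diverging, so f₁ = −33.0 cm.
Lens 1: 1/d_i1 = 1/f₁ − 1/d_o1 = 1/(-33.0) − 1/(217) = -0.03491, so d_i1 = -28.64 cm.
The intermediate image is 28.64 cm to the left of lens 1 (virtual), which is 118 − (-28.64) = 146.6 cm to the left of lens 2, so d_o2 = +146.6 cm.
Lens 2: 1/d_i2 = 1/f₂ − 1/d_o2 = 1/(31.2) − 1/(146.6) = 0.02523, so d_i2 = 39.6 cm.
The final image is real, 39.6 cm to the right of lens 2 (overall magnification ≈ -0.036).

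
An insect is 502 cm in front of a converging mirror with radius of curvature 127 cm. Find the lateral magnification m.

m = -0.145

f = R/2 = 127/2 = 63.50 cm.
1/d_i = 1/f − 1/d_o = 1/(63.50) − 1/(502) = 0.01376, so d_i = 72.70 cm.
m = −d_i/d_o = −(72.70)/(502) = -0.145.
The image is real, inverted and reduced, in front of the mirror.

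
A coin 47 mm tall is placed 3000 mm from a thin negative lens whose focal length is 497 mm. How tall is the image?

For a negative lens, f = -497 mm.
1/d_i = 1/f − 1/d_o = 1/(-497.0) − 1/(3000) = -0.002345, so d_i = -426.4 mm.
m = −d_i/d_o = +0.1421.
|h_i| = |m|·h_o = 0.1421 × 47 = 6.68 mm. The image is virtual, upright and reduced, on the same side as the object.

6.68 mm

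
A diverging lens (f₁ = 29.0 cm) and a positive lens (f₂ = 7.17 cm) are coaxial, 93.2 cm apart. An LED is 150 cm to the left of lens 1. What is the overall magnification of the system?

m = -0.0105

f₁ = −29.0 cm (diverging).
Lens 1: 1/d_i1 = 1/(-29.0) − 1/(150) = -0.04115, so d_i1 = -24.30 cm; m₁ = −d_i1/d_o1 = +0.1620.
d_o2 = 93.2 − (-24.30) = 117.5 cm.
Lens 2: 1/d_i2 = 1/(7.17) − 1/(117.5) = 0.1310, so d_i2 = 7.636 cm; m₂ = −d_i2/d_o2 = -0.06499.
m = m₁·m₂ = (+0.1620)(-0.06499) = -0.0105.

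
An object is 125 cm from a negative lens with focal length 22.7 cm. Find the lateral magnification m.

m = +0.154

For a negative lens, f = -22.7 cm.
1/d_i = 1/f − 1/d_o = 1/(-22.70) − 1/(125) = -0.05205, so d_i = -19.21 cm.
m = −d_i/d_o = −(-19.21)/(125) = +0.154.
The image is virtual, upright and reduced, on the same side as the object.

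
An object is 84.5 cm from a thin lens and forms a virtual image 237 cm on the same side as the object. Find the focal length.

f = 131 cm (converging)

Virtual image ⇒ d_i = −237 cm.
1/f = 1/d_o + 1/d_i = 1/(84.5) + 1/(-237) = 0.007615, so f = 131 cm.
Since f is positive, the thin lens is converging.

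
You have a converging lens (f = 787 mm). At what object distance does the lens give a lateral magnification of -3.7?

m = −d_i/d_o ⇒ d_i = −m·d_o.
1/f = 1/d_o + 1/d_i = 1/d_o − 1/(m·d_o) = (1 − 1/m)/d_o, so d_o = f(1 − 1/m) = (787.0)(1 − 1/(-3.7)) = 1000 mm.

1000 mm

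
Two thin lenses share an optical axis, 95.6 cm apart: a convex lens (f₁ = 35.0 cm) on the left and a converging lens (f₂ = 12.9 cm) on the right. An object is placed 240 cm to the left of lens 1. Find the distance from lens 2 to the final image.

Lens 1: 1/d_i1 = 1/f₁ − 1/d_o1 = 1/(35.0) − 1/(240) = 0.02440, so d_i1 = 40.98 cm.
The intermediate image is 40.98 cm to the right of lens 1, which is 95.6 − (40.98) = 54.62 cm to the left of lens 2, so d_o2 = +54.62 cm.
Lens 2: 1/d_i2 = 1/f₂ − 1/d_o2 = 1/(12.9) − 1/(54.62) = 0.05921, so d_i2 = 16.9 cm.
The final image is real, 16.9 cm to the right of lens 2 (overall magnification ≈ 0.053).

16.9 cm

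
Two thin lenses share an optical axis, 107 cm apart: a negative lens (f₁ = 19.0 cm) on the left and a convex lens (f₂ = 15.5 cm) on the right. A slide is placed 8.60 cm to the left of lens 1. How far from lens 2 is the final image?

18.0 cm

Lens 1 is diverging, so f₁ = −19.0 cm.
Lens 1: 1/d_i1 = 1/f₁ − 1/d_o1 = 1/(-19.0) − 1/(8.60) = -0.1689, so d_i1 = -5.920 cm.
The intermediate image is 5.920 cm to the left of lens 1 (virtual), which is 107 − (-5.920) = 112.9 cm to the left of lens 2, so d_o2 = +112.9 cm.
Lens 2: 1/d_i2 = 1/f₂ − 1/d_o2 = 1/(15.5) − 1/(112.9) = 0.05566, so d_i2 = 18.0 cm.
The final image is real, 18.0 cm to the right of lens 2 (overall magnification ≈ -0.11).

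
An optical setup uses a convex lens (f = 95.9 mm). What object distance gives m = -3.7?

m = −d_i/d_o ⇒ d_i = −m·d_o.
1/f = 1/d_o + 1/d_i = 1/d_o − 1/(m·d_o) = (1 − 1/m)/d_o, so d_o = f(1 − 1/m) = (95.90)(1 − 1/(-3.7)) = 122 mm.

122 mm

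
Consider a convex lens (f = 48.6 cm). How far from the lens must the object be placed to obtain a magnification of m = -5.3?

m = −d_i/d_o ⇒ d_i = −m·d_o.
1/f = 1/d_o + 1/d_i = 1/d_o − 1/(m·d_o) = (1 − 1/m)/d_o, so d_o = f(1 − 1/m) = (48.60)(1 − 1/(-5.3)) = 57.8 cm.

57.8 cm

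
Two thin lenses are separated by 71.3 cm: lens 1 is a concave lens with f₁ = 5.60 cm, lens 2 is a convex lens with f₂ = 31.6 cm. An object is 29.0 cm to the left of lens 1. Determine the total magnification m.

f₁ = −5.60 cm (diverging).
Lens 1: 1/d_i1 = 1/(-5.60) − 1/(29.0) = -0.2131, so d_i1 = -4.694 cm; m₁ = −d_i1/d_o1 = +0.1619.
d_o2 = 71.3 − (-4.694) = 75.99 cm.
Lens 2: 1/d_i2 = 1/(31.6) − 1/(75.99) = 0.01849, so d_i2 = 54.10 cm; m₂ = −d_i2/d_o2 = -0.7119.
m = m₁·m₂ = (+0.1619)(-0.7119) = -0.115.

m = -0.115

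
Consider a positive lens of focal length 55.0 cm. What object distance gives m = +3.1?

m = −d_i/d_o ⇒ d_i = −m·d_o.
1/f = 1/d_o + 1/d_i = 1/d_o − 1/(m·d_o) = (1 − 1/m)/d_o, so d_o = f(1 − 1/m) = (55.00)(1 − 1/(+3.1)) = 37.3 cm.

37.3 cm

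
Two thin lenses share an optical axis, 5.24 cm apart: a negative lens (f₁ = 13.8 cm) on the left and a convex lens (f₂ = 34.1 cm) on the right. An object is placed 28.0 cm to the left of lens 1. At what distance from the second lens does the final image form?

25.2 cm

Lens 1 is diverging, so f₁ = −13.8 cm.
Lens 1: 1/d_i1 = 1/f₁ − 1/d_o1 = 1/(-13.8) − 1/(28.0) = -0.1082, so d_i1 = -9.244 cm.
The intermediate image is 9.244 cm to the left of lens 1 (virtual), which is 5.24 − (-9.244) = 14.48 cm to the left of lens 2, so d_o2 = +14.48 cm.
Lens 2: 1/d_i2 = 1/f₂ − 1/d_o2 = 1/(34.1) − 1/(14.48) = -0.03974, so d_i2 = -25.2 cm.
The final image is virtual, 25.2 cm to the left of lens 2 (overall magnification ≈ 0.57).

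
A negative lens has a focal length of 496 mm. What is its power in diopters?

P = -2.02 D

For a negative lens, f = −496 mm.
f = -49.6 cm = -0.496 m.
P = 1/f = 1/(-0.496 m) = -2.02 D.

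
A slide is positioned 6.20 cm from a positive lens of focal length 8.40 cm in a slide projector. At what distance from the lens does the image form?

Thin-lens equation: 1/q = 1/f − 1/p = 1/(8.400) − 1/(6.20) = 0.1190 − 0.1613 = -0.04224, so q = -23.7 cm.
The image is virtual, upright and enlarged, on the same side as the object.

23.7 cm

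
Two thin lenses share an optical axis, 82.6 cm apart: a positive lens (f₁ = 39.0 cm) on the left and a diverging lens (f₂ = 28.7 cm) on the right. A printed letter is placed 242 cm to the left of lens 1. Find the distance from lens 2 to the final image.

16.0 cm

Lens 1: 1/d_i1 = 1/f₁ − 1/d_o1 = 1/(39.0) − 1/(242) = 0.02151, so d_i1 = 46.49 cm.
The intermediate image is 46.49 cm to the right of lens 1, which is 82.6 − (46.49) = 36.11 cm to the left of lens 2, so d_o2 = +36.11 cm.
Lens 2 is diverging, so f₂ = −28.7 cm.
Lens 2: 1/d_i2 = 1/f₂ − 1/d_o2 = 1/(-28.7) − 1/(36.11) = -0.06254, so d_i2 = -16.0 cm.
The final image is virtual, 16.0 cm to the left of lens 2 (overall magnification ≈ -0.085).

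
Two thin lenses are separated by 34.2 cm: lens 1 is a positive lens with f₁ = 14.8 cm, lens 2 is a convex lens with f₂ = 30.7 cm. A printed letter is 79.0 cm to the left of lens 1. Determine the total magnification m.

m = -0.481

Lens 1: 1/d_i1 = 1/(14.8) − 1/(79.0) = 0.05491, so d_i1 = 18.21 cm; m₁ = −d_i1/d_o1 = -0.2305.
d_o2 = 34.2 − (18.21) = 15.99 cm.
Lens 2: 1/d_i2 = 1/(30.7) − 1/(15.99) = -0.02997, so d_i2 = -33.37 cm; m₂ = −d_i2/d_o2 = +2.087.
m = m₁·m₂ = (-0.2305)(+2.087) = -0.481.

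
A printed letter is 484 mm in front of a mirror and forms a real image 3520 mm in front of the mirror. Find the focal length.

Real image ⇒ d_i = +3520 mm.
1/f = 1/d_o + 1/d_i = 1/(484) + 1/(3520) = 0.002350, so f = 425 mm.
Since f is positive, the mirror is concave.

f = 425 mm (concave)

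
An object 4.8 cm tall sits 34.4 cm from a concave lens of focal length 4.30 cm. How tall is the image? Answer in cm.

For a concave lens, f = -4.30 cm.
1/d_i = 1/f − 1/d_o = 1/(-4.300) − 1/(34.4) = -0.2616, so d_i = -3.822 cm.
m = −d_i/d_o = +0.1111.
|h_i| = |m|·h_o = 0.1111 × 4.8 = 0.533 cm. The image is virtual, upright and reduced, on the same side as the object.

0.533 cm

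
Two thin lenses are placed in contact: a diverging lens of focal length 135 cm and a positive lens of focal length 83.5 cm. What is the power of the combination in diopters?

P₁ = 1/f₁ = 1/(-1.35 m) = -0.7407 D; P₂ = 1/f₂ = 1/(0.835 m) = +1.198 D.
For thin lenses in contact, P = P₁ + P₂ = (-0.7407) + (+1.198) = +0.457 D.

P = +0.457 D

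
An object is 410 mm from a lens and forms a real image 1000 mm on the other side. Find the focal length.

f = 291 mm (converging)

Real image ⇒ d_i = +1000 mm.
1/f = 1/d_o + 1/d_i = 1/(410) + 1/(1000) = 0.003439, so f = 291 mm.
Since f is positive, the lens is converging.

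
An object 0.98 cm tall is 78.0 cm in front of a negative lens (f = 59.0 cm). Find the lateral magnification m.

m = +0.431

For a negative lens, f = -59.0 cm.
1/d_i = 1/f − 1/d_o = 1/(-59.00) − 1/(78.0) = -0.02977, so d_i = -33.59 cm.
m = −d_i/d_o = −(-33.59)/(78.0) = +0.431.
The image is virtual, upright and reduced, on the same side as the object.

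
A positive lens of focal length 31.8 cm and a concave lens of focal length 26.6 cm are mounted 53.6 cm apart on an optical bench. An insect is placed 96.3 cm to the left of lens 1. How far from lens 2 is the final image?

Lens 1: 1/d_i1 = 1/f₁ − 1/d_o1 = 1/(31.8) − 1/(96.3) = 0.02106, so d_i1 = 47.48 cm.
The intermediate image is 47.48 cm to the right of lens 1, which is 53.6 − (47.48) = 6.120 cm to the left of lens 2, so d_o2 = +6.120 cm.
Lens 2 is diverging, so f₂ = −26.6 cm.
Lens 2: 1/d_i2 = 1/f₂ − 1/d_o2 = 1/(-26.6) − 1/(6.120) = -0.2010, so d_i2 = -4.98 cm.
The final image is virtual, 4.98 cm to the left of lens 2 (overall magnification ≈ -0.40).

4.98 cm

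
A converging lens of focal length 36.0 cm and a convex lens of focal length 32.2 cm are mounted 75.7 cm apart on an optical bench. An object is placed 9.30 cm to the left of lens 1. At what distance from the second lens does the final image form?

50.7 cm

Lens 1: 1/d_i1 = 1/f₁ − 1/d_o1 = 1/(36.0) − 1/(9.30) = -0.07975, so d_i1 = -12.54 cm.
The intermediate image is 12.54 cm to the left of lens 1 (virtual), which is 75.7 − (-12.54) = 88.24 cm to the left of lens 2, so d_o2 = +88.24 cm.
Lens 2: 1/d_i2 = 1/f₂ − 1/d_o2 = 1/(32.2) − 1/(88.24) = 0.01972, so d_i2 = 50.7 cm.
The final image is real, 50.7 cm to the right of lens 2 (overall magnification ≈ -0.77).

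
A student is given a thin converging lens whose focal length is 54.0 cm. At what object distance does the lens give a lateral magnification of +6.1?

m = −d_i/d_o ⇒ d_i = −m·d_o.
1/f = 1/d_o + 1/d_i = 1/d_o − 1/(m·d_o) = (1 − 1/m)/d_o, so d_o = f(1 − 1/m) = (54.00)(1 − 1/(+6.1)) = 45.1 cm.

45.1 cm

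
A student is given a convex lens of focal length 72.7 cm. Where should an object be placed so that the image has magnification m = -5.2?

m = −d_i/d_o ⇒ d_i = −m·d_o.
1/f = 1/d_o + 1/d_i = 1/d_o − 1/(m·d_o) = (1 − 1/m)/d_o, so d_o = f(1 − 1/m) = (72.70)(1 − 1/(-5.2)) = 86.7 cm.

86.7 cm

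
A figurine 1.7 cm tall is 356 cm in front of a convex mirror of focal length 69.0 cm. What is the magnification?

For a convex mirror, f = -69.0 cm.
1/d_i = 1/f − 1/d_o = 1/(-69.00) − 1/(356) = -0.01730, so d_i = -57.80 cm.
m = −d_i/d_o = −(-57.80)/(356) = +0.162.
The image is virtual, upright and reduced, behind the mirror.

m = +0.162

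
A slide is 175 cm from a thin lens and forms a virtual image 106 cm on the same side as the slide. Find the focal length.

f = -269 cm (diverging)

Virtual image ⇒ d_i = −106 cm.
1/f = 1/d_o + 1/d_i = 1/(175) + 1/(-106) = -0.003720, so f = -269 cm.
Since f is negative, the thin lens is diverging.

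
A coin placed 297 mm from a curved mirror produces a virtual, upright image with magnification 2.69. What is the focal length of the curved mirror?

f = 473 mm (concave)

m = −d_i/d_o ⇒ d_i = −m·d_o = −(+2.69)·(297) = -798.9 mm.
1/f = 1/d_o + 1/d_i = 1/(297) + 1/(-798.9) = 0.002115, so f = 473 mm.
Since f is positive, the curved mirror is concave.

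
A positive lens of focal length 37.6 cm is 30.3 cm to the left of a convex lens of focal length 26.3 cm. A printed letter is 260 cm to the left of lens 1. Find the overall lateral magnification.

m = -0.111

Lens 1: 1/d_i1 = 1/(37.6) − 1/(260) = 0.02275, so d_i1 = 43.96 cm; m₁ = −d_i1/d_o1 = -0.1691.
d_o2 = 30.3 − (43.96) = -13.66 cm (virtual object).
Lens 2: 1/d_i2 = 1/(26.3) − 1/(-13.66) = 0.1112, so d_i2 = 8.990 cm; m₂ = −d_i2/d_o2 = +0.6582.
m = m₁·m₂ = (-0.1691)(+0.6582) = -0.111.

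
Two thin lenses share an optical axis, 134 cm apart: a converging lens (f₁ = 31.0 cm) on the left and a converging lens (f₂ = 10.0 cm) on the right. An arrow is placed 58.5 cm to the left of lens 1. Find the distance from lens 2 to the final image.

Lens 1: 1/d_i1 = 1/f₁ − 1/d_o1 = 1/(31.0) − 1/(58.5) = 0.01516, so d_i1 = 65.95 cm.
The intermediate image is 65.95 cm to the right of lens 1, which is 134 − (65.95) = 68.05 cm to the left of lens 2, so d_o2 = +68.05 cm.
Lens 2: 1/d_i2 = 1/f₂ − 1/d_o2 = 1/(10.0) − 1/(68.05) = 0.08530, so d_i2 = 11.7 cm.
The final image is real, 11.7 cm to the right of lens 2 (overall magnification ≈ 0.19).

11.7 cm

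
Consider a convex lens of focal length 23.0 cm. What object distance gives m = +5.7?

19.0 cm

m = −d_i/d_o ⇒ d_i = −m·d_o.
1/f = 1/d_o + 1/d_i = 1/d_o − 1/(m·d_o) = (1 − 1/m)/d_o, so d_o = f(1 − 1/m) = (23.00)(1 − 1/(+5.7)) = 19.0 cm.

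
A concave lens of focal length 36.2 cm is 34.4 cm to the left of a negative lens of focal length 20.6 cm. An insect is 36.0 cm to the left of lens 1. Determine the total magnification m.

f₁ = −36.2 cm (diverging).
Lens 1: 1/d_i1 = 1/(-36.2) − 1/(36.0) = -0.05540, so d_i1 = -18.05 cm; m₁ = −d_i1/d_o1 = +0.5014.
d_o2 = 34.4 − (-18.05) = 52.45 cm.
f₂ = −20.6 cm (diverging).
Lens 2: 1/d_i2 = 1/(-20.6) − 1/(52.45) = -0.06761, so d_i2 = -14.79 cm; m₂ = −d_i2/d_o2 = +0.2820.
m = m₁·m₂ = (+0.5014)(+0.2820) = +0.141.

m = +0.141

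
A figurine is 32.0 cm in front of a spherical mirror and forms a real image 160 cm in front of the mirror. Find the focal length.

Real image ⇒ d_i = +160 cm.
1/f = 1/d_o + 1/d_i = 1/(32.0) + 1/(160) = 0.03750, so f = 26.7 cm.
Since f is positive, the spherical mirror is concave.

f = 26.7 cm (concave)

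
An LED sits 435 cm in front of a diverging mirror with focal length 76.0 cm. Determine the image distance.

For a diverging mirror, f = -76.0 cm.
Mirror equation: 1/d_i = 1/f − 1/d_o = 1/(-76.00) − 1/(435) = -0.01316 − 0.002299 = -0.01546, so d_i = -64.7 cm.
The image is virtual, upright and reduced, behind the mirror.

64.7 cm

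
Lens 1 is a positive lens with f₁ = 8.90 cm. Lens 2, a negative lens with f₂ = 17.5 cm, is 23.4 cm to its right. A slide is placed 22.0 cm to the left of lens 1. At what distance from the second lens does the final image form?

Lens 1: 1/d_i1 = 1/f₁ − 1/d_o1 = 1/(8.90) − 1/(22.0) = 0.06691, so d_i1 = 14.95 cm.
The intermediate image is 14.95 cm to the right of lens 1, which is 23.4 − (14.95) = 8.450 cm to the left of lens 2, so d_o2 = +8.450 cm.
Lens 2 is diverging, so f₂ = −17.5 cm.
Lens 2: 1/d_i2 = 1/f₂ − 1/d_o2 = 1/(-17.5) − 1/(8.450) = -0.1755, so d_i2 = -5.70 cm.
The final image is virtual, 5.70 cm to the left of lens 2 (overall magnification ≈ -0.46).

5.70 cm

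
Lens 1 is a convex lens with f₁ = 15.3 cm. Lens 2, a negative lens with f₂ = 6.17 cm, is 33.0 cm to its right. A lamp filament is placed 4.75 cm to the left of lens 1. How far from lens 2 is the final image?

5.34 cm

Lens 1: 1/d_i1 = 1/f₁ − 1/d_o1 = 1/(15.3) − 1/(4.75) = -0.1452, so d_i1 = -6.889 cm.
The intermediate image is 6.889 cm to the left of lens 1 (virtual), which is 33.0 − (-6.889) = 39.89 cm to the left of lens 2, so d_o2 = +39.89 cm.
Lens 2 is diverging, so f₂ = −6.17 cm.
Lens 2: 1/d_i2 = 1/f₂ − 1/d_o2 = 1/(-6.17) − 1/(39.89) = -0.1871, so d_i2 = -5.34 cm.
The final image is virtual, 5.34 cm to the left of lens 2 (overall magnification ≈ 0.19).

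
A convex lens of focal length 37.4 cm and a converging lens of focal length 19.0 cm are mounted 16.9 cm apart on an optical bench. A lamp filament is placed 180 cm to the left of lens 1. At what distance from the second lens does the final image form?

Lens 1: 1/d_i1 = 1/f₁ − 1/d_o1 = 1/(37.4) − 1/(180) = 0.02118, so d_i1 = 47.21 cm.
The intermediate image is 47.21 cm to the right of lens 1, which lies 30.31 cm to the right of lens 2 — a virtual object — so d_o2 = −30.31 cm.
Lens 2: 1/d_i2 = 1/f₂ − 1/d_o2 = 1/(19.0) − 1/(-30.31) = 0.08562, so d_i2 = 11.7 cm.
The final image is real, 11.7 cm to the right of lens 2 (overall magnification ≈ -0.10).

11.7 cm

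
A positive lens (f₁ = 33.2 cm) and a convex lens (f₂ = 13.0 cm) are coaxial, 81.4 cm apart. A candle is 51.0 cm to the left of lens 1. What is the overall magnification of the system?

m = -0.907

Lens 1: 1/d_i1 = 1/(33.2) − 1/(51.0) = 0.01051, so d_i1 = 95.12 cm; m₁ = −d_i1/d_o1 = -1.865.
d_o2 = 81.4 − (95.12) = -13.72 cm (virtual object).
Lens 2: 1/d_i2 = 1/(13.0) − 1/(-13.72) = 0.1498, so d_i2 = 6.675 cm; m₂ = −d_i2/d_o2 = +0.4865.
m = m₁·m₂ = (-1.865)(+0.4865) = -0.907.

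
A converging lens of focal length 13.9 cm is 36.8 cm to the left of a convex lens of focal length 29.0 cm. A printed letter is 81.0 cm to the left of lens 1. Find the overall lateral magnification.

m = -0.669

Lens 1: 1/d_i1 = 1/(13.9) − 1/(81.0) = 0.05960, so d_i1 = 16.78 cm; m₁ = −d_i1/d_o1 = -0.2072.
d_o2 = 36.8 − (16.78) = 20.02 cm.
Lens 2: 1/d_i2 = 1/(29.0) − 1/(20.02) = -0.01547, so d_i2 = -64.65 cm; m₂ = −d_i2/d_o2 = +3.229.
m = m₁·m₂ = (-0.2072)(+3.229) = -0.669.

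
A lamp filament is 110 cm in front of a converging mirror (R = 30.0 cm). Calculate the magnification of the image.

f = R/2 = 30.0/2 = 15.00 cm.
1/d_i = 1/f − 1/d_o = 1/(15.00) − 1/(110) = 0.05758, so d_i = 17.37 cm.
m = −d_i/d_o = −(17.37)/(110) = -0.158.
The image is real, inverted and reduced, in front of the mirror.

m = -0.158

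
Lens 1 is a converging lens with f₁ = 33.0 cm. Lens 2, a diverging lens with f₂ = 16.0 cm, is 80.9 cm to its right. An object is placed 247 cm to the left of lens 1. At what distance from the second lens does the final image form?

Lens 1: 1/d_i1 = 1/f₁ − 1/d_o1 = 1/(33.0) − 1/(247) = 0.02625, so d_i1 = 38.09 cm.
The intermediate image is 38.09 cm to the right of lens 1, which is 80.9 − (38.09) = 42.81 cm to the left of lens 2, so d_o2 = +42.81 cm.
Lens 2 is diverging, so f₂ = −16.0 cm.
Lens 2: 1/d_i2 = 1/f₂ − 1/d_o2 = 1/(-16.0) − 1/(42.81) = -0.08586, so d_i2 = -11.6 cm.
The final image is virtual, 11.6 cm to the left of lens 2 (overall magnification ≈ -0.042).

11.6 cm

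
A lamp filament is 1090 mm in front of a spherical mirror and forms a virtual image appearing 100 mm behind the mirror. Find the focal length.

Virtual image ⇒ d_i = −100 mm.
1/f = 1/d_o + 1/d_i = 1/(1090) + 1/(-100) = -0.009083, so f = -110 mm.
Since f is negative, the spherical mirror is convex.

f = -110 mm (convex)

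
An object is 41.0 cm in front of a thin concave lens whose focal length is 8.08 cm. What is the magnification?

m = +0.165

For a concave lens, f = -8.08 cm.
1/d_i = 1/f − 1/d_o = 1/(-8.080) − 1/(41.0) = -0.1482, so d_i = -6.750 cm.
m = −d_i/d_o = −(-6.750)/(41.0) = +0.165.
The image is virtual, upright and reduced, on the same side as the object.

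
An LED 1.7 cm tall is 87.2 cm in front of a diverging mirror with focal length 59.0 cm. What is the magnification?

m = +0.404

For a diverging mirror, f = -59.0 cm.
1/d_i = 1/f − 1/d_o = 1/(-59.00) − 1/(87.2) = -0.02842, so d_i = -35.19 cm.
m = −d_i/d_o = −(-35.19)/(87.2) = +0.404.
The image is virtual, upright and reduced, behind the mirror.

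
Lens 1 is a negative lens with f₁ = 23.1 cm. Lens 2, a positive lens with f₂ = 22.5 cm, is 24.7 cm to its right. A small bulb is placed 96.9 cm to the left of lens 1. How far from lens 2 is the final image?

Lens 1 is diverging, so f₁ = −23.1 cm.
Lens 1: 1/d_i1 = 1/f₁ − 1/d_o1 = 1/(-23.1) − 1/(96.9) = -0.05361, so d_i1 = -18.65 cm.
The intermediate image is 18.65 cm to the left of lens 1 (virtual), which is 24.7 − (-18.65) = 43.35 cm to the left of lens 2, so d_o2 = +43.35 cm.
Lens 2: 1/d_i2 = 1/f₂ − 1/d_o2 = 1/(22.5) − 1/(43.35) = 0.02138, so d_i2 = 46.8 cm.
The final image is real, 46.8 cm to the right of lens 2 (overall magnification ≈ -0.21).

46.8 cm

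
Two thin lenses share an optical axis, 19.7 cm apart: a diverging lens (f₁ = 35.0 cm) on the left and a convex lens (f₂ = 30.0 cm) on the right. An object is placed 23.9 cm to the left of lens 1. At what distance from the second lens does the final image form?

Lens 1 is diverging, so f₁ = −35.0 cm.
Lens 1: 1/d_i1 = 1/f₁ − 1/d_o1 = 1/(-35.0) − 1/(23.9) = -0.07041, so d_i1 = -14.20 cm.
The intermediate image is 14.20 cm to the left of lens 1 (virtual), which is 19.7 − (-14.20) = 33.90 cm to the left of lens 2, so d_o2 = +33.90 cm.
Lens 2: 1/d_i2 = 1/f₂ − 1/d_o2 = 1/(30.0) − 1/(33.90) = 0.003835, so d_i2 = 261 cm.
The final image is real, 261 cm to the right of lens 2 (overall magnification ≈ -4.6).

261 cm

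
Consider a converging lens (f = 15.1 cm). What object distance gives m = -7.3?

17.2 cm

m = −d_i/d_o ⇒ d_i = −m·d_o.
1/f = 1/d_o + 1/d_i = 1/d_o − 1/(m·d_o) = (1 − 1/m)/d_o, so d_o = f(1 − 1/m) = (15.10)(1 − 1/(-7.3)) = 17.2 cm.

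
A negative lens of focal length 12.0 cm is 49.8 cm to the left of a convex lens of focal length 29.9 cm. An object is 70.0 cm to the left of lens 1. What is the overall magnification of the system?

m = -0.145

f₁ = −12.0 cm (diverging).
Lens 1: 1/d_i1 = 1/(-12.0) − 1/(70.0) = -0.09762, so d_i1 = -10.24 cm; m₁ = −d_i1/d_o1 = +0.1463.
d_o2 = 49.8 − (-10.24) = 60.04 cm.
Lens 2: 1/d_i2 = 1/(29.9) − 1/(60.04) = 0.01679, so d_i2 = 59.56 cm; m₂ = −d_i2/d_o2 = -0.9920.
m = m₁·m₂ = (+0.1463)(-0.9920) = -0.145.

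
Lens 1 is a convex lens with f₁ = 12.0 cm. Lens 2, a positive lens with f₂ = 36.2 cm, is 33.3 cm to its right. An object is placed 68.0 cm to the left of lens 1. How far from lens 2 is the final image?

Lens 1: 1/d_i1 = 1/f₁ − 1/d_o1 = 1/(12.0) − 1/(68.0) = 0.06863, so d_i1 = 14.57 cm.
The intermediate image is 14.57 cm to the right of lens 1, which is 33.3 − (14.57) = 18.73 cm to the left of lens 2, so d_o2 = +18.73 cm.
Lens 2: 1/d_i2 = 1/f₂ − 1/d_o2 = 1/(36.2) − 1/(18.73) = -0.02577, so d_i2 = -38.8 cm.
The final image is virtual, 38.8 cm to the left of lens 2 (overall magnification ≈ -0.44).

38.8 cm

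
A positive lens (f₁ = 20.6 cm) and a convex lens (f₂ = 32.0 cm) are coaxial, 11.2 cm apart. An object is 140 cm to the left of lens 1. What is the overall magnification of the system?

Lens 1: 1/d_i1 = 1/(20.6) − 1/(140) = 0.04140, so d_i1 = 24.15 cm; m₁ = −d_i1/d_o1 = -0.1725.
d_o2 = 11.2 − (24.15) = -12.95 cm (virtual object).
Lens 2: 1/d_i2 = 1/(32.0) − 1/(-12.95) = 0.1085, so d_i2 = 9.219 cm; m₂ = −d_i2/d_o2 = +0.7119.
m = m₁·m₂ = (-0.1725)(+0.7119) = -0.123.

m = -0.123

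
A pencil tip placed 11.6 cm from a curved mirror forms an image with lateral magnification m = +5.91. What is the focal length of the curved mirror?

m = −d_i/d_o ⇒ d_i = −m·d_o = −(+5.91)·(11.6) = -68.56 cm.
1/f = 1/d_o + 1/d_i = 1/(11.6) + 1/(-68.56) = 0.07162, so f = 14.0 cm.
Since f is positive, the curved mirror is concave.

f = 14.0 cm (concave)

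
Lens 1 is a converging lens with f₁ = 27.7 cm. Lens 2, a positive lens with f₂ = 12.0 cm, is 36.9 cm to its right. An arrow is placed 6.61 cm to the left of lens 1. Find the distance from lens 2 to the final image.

Lens 1: 1/d_i1 = 1/f₁ − 1/d_o1 = 1/(27.7) − 1/(6.61) = -0.1152, so d_i1 = -8.682 cm.
The intermediate image is 8.682 cm to the left of lens 1 (virtual), which is 36.9 − (-8.682) = 45.58 cm to the left of lens 2, so d_o2 = +45.58 cm.
Lens 2: 1/d_i2 = 1/f₂ − 1/d_o2 = 1/(12.0) − 1/(45.58) = 0.06139, so d_i2 = 16.3 cm.
The final image is real, 16.3 cm to the right of lens 2 (overall magnification ≈ -0.47).

16.3 cm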